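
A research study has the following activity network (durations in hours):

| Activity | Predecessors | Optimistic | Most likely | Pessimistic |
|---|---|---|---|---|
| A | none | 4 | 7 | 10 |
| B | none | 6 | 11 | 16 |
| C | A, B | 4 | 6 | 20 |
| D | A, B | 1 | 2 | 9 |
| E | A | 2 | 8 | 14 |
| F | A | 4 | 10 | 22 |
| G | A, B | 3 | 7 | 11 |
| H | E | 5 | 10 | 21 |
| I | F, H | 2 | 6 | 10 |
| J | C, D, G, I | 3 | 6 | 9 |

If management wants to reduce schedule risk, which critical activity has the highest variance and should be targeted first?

te_A = (4 + 4·7 + 10)/6 = 42/6 = 7; σ²_A = ((10−4)/6)² = 1.000
te_B = (6 + 4·11 + 16)/6 = 66/6 = 11; σ²_B = ((16−6)/6)² = 2.778
te_C = (4 + 4·6 + 20)/6 = 48/6 = 8; σ²_C = ((20−4)/6)² = 7.111
te_D = (1 + 4·2 + 9)/6 = 18/6 = 3; σ²_D = ((9−1)/6)² = 1.778
te_E = (2 + 4·8 + 14)/6 = 48/6 = 8; σ²_E = ((14−2)/6)² = 4.000
te_F = (4 + 4·10 + 22)/6 = 66/6 = 11; σ²_F = ((22−4)/6)² = 9.000
te_G = (3 + 4·7 + 11)/6 = 42/6 = 7; σ²_G = ((11−3)/6)² = 1.778
te_H = (5 + 4·10 + 21)/6 = 66/6 = 11; σ²_H = ((21−5)/6)² = 7.111
te_I = (2 + 4·6 + 10)/6 = 36/6 = 6; σ²_I = ((10−2)/6)² = 1.778
te_J = (3 + 4·6 + 9)/6 = 36/6 = 6; σ²_J = ((9−3)/6)² = 1.000

Forward pass:
ES_A = 0; EF_A = 7
ES_B = 0; EF_B = 11
ES_C = max(EF_A=7, EF_B=11) = 11; EF_C = 11+8 = 19
ES_D = max(EF_A=7, EF_B=11) = 11; EF_D = 11+3 = 14
ES_E = 7; EF_E = 7+8 = 15
ES_F = 7; EF_F = 7+11 = 18
ES_G = max(EF_A=7, EF_B=11) = 11; EF_G = 11+7 = 18
ES_H = 15; EF_H = 15+11 = 26
ES_I = max(EF_F=18, EF_H=26) = 26; EF_I = 26+6 = 32
ES_J = max(EF_C=19, EF_D=14, EF_G=18, EF_I=32) = 32; EF_J = 32+6 = 38
Expected project duration μ = 38 hours. Critical path: A → E → H → I → J.

Variances on critical path: σ²_A=1.000, σ²_E=4.000, σ²_H=7.111, σ²_I=1.778, σ²_J=1.000.
Largest is σ²_H = 7.111.

H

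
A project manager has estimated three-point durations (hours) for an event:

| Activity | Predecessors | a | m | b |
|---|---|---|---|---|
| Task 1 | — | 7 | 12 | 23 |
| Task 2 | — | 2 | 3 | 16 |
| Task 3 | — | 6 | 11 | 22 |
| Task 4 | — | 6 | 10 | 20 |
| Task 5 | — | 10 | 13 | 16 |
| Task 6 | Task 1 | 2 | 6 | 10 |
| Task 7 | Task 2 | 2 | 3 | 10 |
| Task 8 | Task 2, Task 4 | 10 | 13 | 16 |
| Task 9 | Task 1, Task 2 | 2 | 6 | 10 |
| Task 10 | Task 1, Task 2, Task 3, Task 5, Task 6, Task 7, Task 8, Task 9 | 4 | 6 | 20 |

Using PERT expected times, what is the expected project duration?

te_Task 1 = (7 + 4·12 + 23)/6 = 78/6 = 13
te_Task 2 = (2 + 4·3 + 16)/6 = 30/6 = 5
te_Task 3 = (6 + 4·11 + 22)/6 = 72/6 = 12
te_Task 4 = (6 + 4·10 + 20)/6 = 66/6 = 11
te_Task 5 = (10 + 4·13 + 16)/6 = 78/6 = 13
te_Task 6 = (2 + 4·6 + 10)/6 = 36/6 = 6
te_Task 7 = (2 + 4·3 + 10)/6 = 24/6 = 4
te_Task 8 = (10 + 4·13 + 16)/6 = 78/6 = 13
te_Task 9 = (2 + 4·6 + 10)/6 = 36/6 = 6
te_Task 10 = (4 + 4·6 + 20)/6 = 48/6 = 8

Forward pass:
ES_Task 1 = 0; EF_Task 1 = 13
ES_Task 2 = 0; EF_Task 2 = 5
ES_Task 3 = 0; EF_Task 3 = 12
ES_Task 4 = 0; EF_Task 4 = 11
ES_Task 5 = 0; EF_Task 5 = 13
ES_Task 6 = 13; EF_Task 6 = 13+6 = 19
ES_Task 7 = 5; EF_Task 7 = 5+4 = 9
ES_Task 8 = max(EF_Task 2=5, EF_Task 4=11) = 11; EF_Task 8 = 11+13 = 24
ES_Task 9 = max(EF_Task 1=13, EF_Task 2=5) = 13; EF_Task 9 = 13+6 = 19
ES_Task 10 = max(EF_Task 1=13, EF_Task 2=5, EF_Task 3=12, EF_Task 5=13, EF_Task 6=19, EF_Task 7=9, EF_Task 8=24, EF_Task 9=19) = 24; EF_Task 10 = 24+8 = 32
Expected project duration μ = 32 hours. Critical path: Task 4 → Task 8 → Task 10.

32 hours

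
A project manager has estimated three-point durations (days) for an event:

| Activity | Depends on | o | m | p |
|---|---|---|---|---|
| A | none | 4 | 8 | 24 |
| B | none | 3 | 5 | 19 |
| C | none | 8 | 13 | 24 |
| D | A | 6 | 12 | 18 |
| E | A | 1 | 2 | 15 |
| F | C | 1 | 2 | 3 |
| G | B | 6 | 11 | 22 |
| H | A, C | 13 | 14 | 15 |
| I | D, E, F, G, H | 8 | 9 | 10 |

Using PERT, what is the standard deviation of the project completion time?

2.71 days

te_A = (4 + 4·8 + 24)/6 = 60/6 = 10; σ²_A = ((24−4)/6)² = 11.111
te_B = (3 + 4·5 + 19)/6 = 42/6 = 7; σ²_B = ((19−3)/6)² = 7.111
te_C = (8 + 4·13 + 24)/6 = 84/6 = 14; σ²_C = ((24−8)/6)² = 7.111
te_D = (6 + 4·12 + 18)/6 = 72/6 = 12; σ²_D = ((18−6)/6)² = 4.000
te_E = (1 + 4·2 + 15)/6 = 24/6 = 4; σ²_E = ((15−1)/6)² = 5.444
te_F = (1 + 4·2 + 3)/6 = 12/6 = 2; σ²_F = ((3−1)/6)² = 0.111
te_G = (6 + 4·11 + 22)/6 = 72/6 = 12; σ²_G = ((22−6)/6)² = 7.111
te_H = (13 + 4·14 + 15)/6 = 84/6 = 14; σ²_H = ((15−13)/6)² = 0.111
te_I = (8 + 4·9 + 10)/6 = 54/6 = 9; σ²_I = ((10−8)/6)² = 0.111

Forward pass:
ES_A = 0; EF_A = 10
ES_B = 0; EF_B = 7
ES_C = 0; EF_C = 14
ES_D = 10; EF_D = 10+12 = 22
ES_E = 10; EF_E = 10+4 = 14
ES_F = 14; EF_F = 14+2 = 16
ES_G = 7; EF_G = 7+12 = 19
ES_H = max(EF_A=10, EF_C=14) = 14; EF_H = 14+14 = 28
ES_I = max(EF_D=22, EF_E=14, EF_F=16, EF_G=19, EF_H=28) = 28; EF_I = 28+9 = 37
Expected project duration μ = 37 days. Critical path: C → H → I.

Variance along critical path = 7.111 + 0.111 + 0.111 = 7.333
σ = √7.333 = 2.708 days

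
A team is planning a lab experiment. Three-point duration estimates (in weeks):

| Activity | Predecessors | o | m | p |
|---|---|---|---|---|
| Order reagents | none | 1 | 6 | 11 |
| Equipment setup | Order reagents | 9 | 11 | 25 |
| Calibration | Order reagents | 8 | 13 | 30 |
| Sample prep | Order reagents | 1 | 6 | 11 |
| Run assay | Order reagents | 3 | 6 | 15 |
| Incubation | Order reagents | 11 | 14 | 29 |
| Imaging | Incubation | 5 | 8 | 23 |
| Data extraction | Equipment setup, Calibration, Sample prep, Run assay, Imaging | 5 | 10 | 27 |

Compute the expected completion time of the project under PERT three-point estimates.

44 weeks

te_Order reagents = (1 + 4·6 + 11)/6 = 36/6 = 6
te_Equipment setup = (9 + 4·11 + 25)/6 = 78/6 = 13
te_Calibration = (8 + 4·13 + 30)/6 = 90/6 = 15
te_Sample prep = (1 + 4·6 + 11)/6 = 36/6 = 6
te_Run assay = (3 + 4·6 + 15)/6 = 42/6 = 7
te_Incubation = (11 + 4·14 + 29)/6 = 96/6 = 16
te_Imaging = (5 + 4·8 + 23)/6 = 60/6 = 10
te_Data extraction = (5 + 4·10 + 27)/6 = 72/6 = 12

Forward pass:
ES_Order reagents = 0; EF_Order reagents = 6
ES_Equipment setup = 6; EF_Equipment setup = 6+13 = 19
ES_Calibration = 6; EF_Calibration = 6+15 = 21
ES_Sample prep = 6; EF_Sample prep = 6+6 = 12
ES_Run assay = 6; EF_Run assay = 6+7 = 13
ES_Incubation = 6; EF_Incubation = 6+16 = 22
ES_Imaging = 22; EF_Imaging = 22+10 = 32
ES_Data extraction = max(EF_Equipment setup=19, EF_Calibration=21, EF_Sample prep=12, EF_Run assay=13, EF_Imaging=32) = 32; EF_Data extraction = 32+12 = 44
Expected project duration μ = 44 weeks. Critical path: Order reagents → Incubation → Imaging → Data extraction.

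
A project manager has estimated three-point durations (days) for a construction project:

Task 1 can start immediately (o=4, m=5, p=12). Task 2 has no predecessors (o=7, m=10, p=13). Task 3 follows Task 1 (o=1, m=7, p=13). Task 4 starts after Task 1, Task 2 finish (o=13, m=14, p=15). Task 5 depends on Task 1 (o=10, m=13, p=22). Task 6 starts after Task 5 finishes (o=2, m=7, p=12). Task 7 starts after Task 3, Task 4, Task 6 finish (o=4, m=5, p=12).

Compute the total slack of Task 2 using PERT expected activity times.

3 days

te_Task 1 = (4 + 4·5 + 12)/6 = 36/6 = 6
te_Task 2 = (7 + 4·10 + 13)/6 = 60/6 = 10
te_Task 3 = (1 + 4·7 + 13)/6 = 42/6 = 7
te_Task 4 = (13 + 4·14 + 15)/6 = 84/6 = 14
te_Task 5 = (10 + 4·13 + 22)/6 = 84/6 = 14
te_Task 6 = (2 + 4·7 + 12)/6 = 42/6 = 7
te_Task 7 = (4 + 4·5 + 12)/6 = 36/6 = 6

Forward pass:
ES_Task 1 = 0; EF_Task 1 = 6
ES_Task 2 = 0; EF_Task 2 = 10
ES_Task 3 = 6; EF_Task 3 = 6+7 = 13
ES_Task 4 = max(EF_Task 1=6, EF_Task 2=10) = 10; EF_Task 4 = 10+14 = 24
ES_Task 5 = 6; EF_Task 5 = 6+14 = 20
ES_Task 6 = 20; EF_Task 6 = 20+7 = 27
ES_Task 7 = max(EF_Task 3=13, EF_Task 4=24, EF_Task 6=27) = 27; EF_Task 7 = 27+6 = 33
Expected project duration μ = 33 days. Critical path: Task 1 → Task 5 → Task 6 → Task 7.

Backward pass:
LF_Task 7 = 33; LS_Task 7 = 33−6 = 27
LF_Task 6 = LS_Task 7 = 27; LS_Task 6 = 27−7 = 20
LF_Task 5 = LS_Task 6 = 20; LS_Task 5 = 20−14 = 6
LF_Task 4 = LS_Task 7 = 27; LS_Task 4 = 27−14 = 13
LF_Task 3 = LS_Task 7 = 27; LS_Task 3 = 27−7 = 20
LF_Task 2 = LS_Task 4 = 13; LS_Task 2 = 13−10 = 3
LF_Task 1 = min(LS_Task 3=20, LS_Task 4=13, LS_Task 5=6) = 6; LS_Task 1 = 6−6 = 0
Slack_Task 2 = LS_Task 2 − ES_Task 2 = 3 − 0 = 3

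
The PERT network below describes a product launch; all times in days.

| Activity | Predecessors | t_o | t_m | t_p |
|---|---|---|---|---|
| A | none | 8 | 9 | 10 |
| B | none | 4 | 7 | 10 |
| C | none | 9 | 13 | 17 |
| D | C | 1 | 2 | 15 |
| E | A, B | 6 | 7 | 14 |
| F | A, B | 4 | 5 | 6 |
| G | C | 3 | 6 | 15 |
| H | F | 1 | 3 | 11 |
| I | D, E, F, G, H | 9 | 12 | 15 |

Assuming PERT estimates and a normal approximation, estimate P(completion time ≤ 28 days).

te_A = (8 + 4·9 + 10)/6 = 54/6 = 9; σ²_A = ((10−8)/6)² = 0.111
te_B = (4 + 4·7 + 10)/6 = 42/6 = 7; σ²_B = ((10−4)/6)² = 1.000
te_C = (9 + 4·13 + 17)/6 = 78/6 = 13; σ²_C = ((17−9)/6)² = 1.778
te_D = (1 + 4·2 + 15)/6 = 24/6 = 4; σ²_D = ((15−1)/6)² = 5.444
te_E = (6 + 4·7 + 14)/6 = 48/6 = 8; σ²_E = ((14−6)/6)² = 1.778
te_F = (4 + 4·5 + 6)/6 = 30/6 = 5; σ²_F = ((6−4)/6)² = 0.111
te_G = (3 + 4·6 + 15)/6 = 42/6 = 7; σ²_G = ((15−3)/6)² = 4.000
te_H = (1 + 4·3 + 11)/6 = 24/6 = 4; σ²_H = ((11−1)/6)² = 2.778
te_I = (9 + 4·12 + 15)/6 = 72/6 = 12; σ²_I = ((15−9)/6)² = 1.000

Forward pass:
ES_A = 0; EF_A = 9
ES_B = 0; EF_B = 7
ES_C = 0; EF_C = 13
ES_D = 13; EF_D = 13+4 = 17
ES_E = max(EF_A=9, EF_B=7) = 9; EF_E = 9+8 = 17
ES_F = max(EF_A=9, EF_B=7) = 9; EF_F = 9+5 = 14
ES_G = 13; EF_G = 13+7 = 20
ES_H = 14; EF_H = 14+4 = 18
ES_I = max(EF_D=17, EF_E=17, EF_F=14, EF_G=20, EF_H=18) = 20; EF_I = 20+12 = 32
Expected project duration μ = 32 days. Critical path: C → G → I.

Variance along critical path = 1.778 + 4.000 + 1.000 = 6.778; σ = √6.778 = 2.603 days.
Z = (28 − 32) / 2.603 = -1.536
P(T ≤ 28) = Φ(-1.536) ≈ 0.062

0.062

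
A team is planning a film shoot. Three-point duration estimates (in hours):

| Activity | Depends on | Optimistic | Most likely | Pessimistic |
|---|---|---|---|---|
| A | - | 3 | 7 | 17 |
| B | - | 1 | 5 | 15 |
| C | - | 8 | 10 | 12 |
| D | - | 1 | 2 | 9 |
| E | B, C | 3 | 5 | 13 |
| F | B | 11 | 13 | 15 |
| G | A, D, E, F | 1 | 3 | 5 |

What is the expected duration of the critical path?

22 hours

te_A = (3 + 4·7 + 17)/6 = 48/6 = 8
te_B = (1 + 4·5 + 15)/6 = 36/6 = 6
te_C = (8 + 4·10 + 12)/6 = 60/6 = 10
te_D = (1 + 4·2 + 9)/6 = 18/6 = 3
te_E = (3 + 4·5 + 13)/6 = 36/6 = 6
te_F = (11 + 4·13 + 15)/6 = 78/6 = 13
te_G = (1 + 4·3 + 5)/6 = 18/6 = 3

Forward pass:
ES_A = 0; EF_A = 8
ES_B = 0; EF_B = 6
ES_C = 0; EF_C = 10
ES_D = 0; EF_D = 3
ES_E = max(EF_B=6, EF_C=10) = 10; EF_E = 10+6 = 16
ES_F = 6; EF_F = 6+13 = 19
ES_G = max(EF_A=8, EF_D=3, EF_E=16, EF_F=19) = 19; EF_G = 19+3 = 22
Expected project duration μ = 22 hours. Critical path: B → F → G.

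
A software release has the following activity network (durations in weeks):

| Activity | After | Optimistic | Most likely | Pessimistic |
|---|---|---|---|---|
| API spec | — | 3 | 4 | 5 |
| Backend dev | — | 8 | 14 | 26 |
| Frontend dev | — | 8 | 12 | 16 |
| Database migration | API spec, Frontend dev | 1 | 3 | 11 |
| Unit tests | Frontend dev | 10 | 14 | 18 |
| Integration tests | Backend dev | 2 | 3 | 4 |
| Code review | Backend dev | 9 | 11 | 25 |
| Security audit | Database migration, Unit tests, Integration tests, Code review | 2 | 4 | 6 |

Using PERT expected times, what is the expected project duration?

32 weeks

te_API spec = (3 + 4·4 + 5)/6 = 24/6 = 4
te_Backend dev = (8 + 4·14 + 26)/6 = 90/6 = 15
te_Frontend dev = (8 + 4·12 + 16)/6 = 72/6 = 12
te_Database migration = (1 + 4·3 + 11)/6 = 24/6 = 4
te_Unit tests = (10 + 4·14 + 18)/6 = 84/6 = 14
te_Integration tests = (2 + 4·3 + 4)/6 = 18/6 = 3
te_Code review = (9 + 4·11 + 25)/6 = 78/6 = 13
te_Security audit = (2 + 4·4 + 6)/6 = 24/6 = 4

Forward pass:
ES_API spec = 0; EF_API spec = 4
ES_Backend dev = 0; EF_Backend dev = 15
ES_Frontend dev = 0; EF_Frontend dev = 12
ES_Database migration = max(EF_API spec=4, EF_Frontend dev=12) = 12; EF_Database migration = 12+4 = 16
ES_Unit tests = 12; EF_Unit tests = 12+14 = 26
ES_Integration tests = 15; EF_Integration tests = 15+3 = 18
ES_Code review = 15; EF_Code review = 15+13 = 28
ES_Security audit = max(EF_Database migration=16, EF_Unit tests=26, EF_Integration tests=18, EF_Code review=28) = 28; EF_Security audit = 28+4 = 32
Expected project duration μ = 32 weeks. Critical path: Backend dev → Code review → Security audit.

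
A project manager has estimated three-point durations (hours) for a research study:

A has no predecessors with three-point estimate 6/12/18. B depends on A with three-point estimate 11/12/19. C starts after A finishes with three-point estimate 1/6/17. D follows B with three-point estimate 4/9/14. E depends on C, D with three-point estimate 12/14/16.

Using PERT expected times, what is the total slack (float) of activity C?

te_A = (6 + 4·12 + 18)/6 = 72/6 = 12
te_B = (11 + 4·12 + 19)/6 = 78/6 = 13
te_C = (1 + 4·6 + 17)/6 = 42/6 = 7
te_D = (4 + 4·9 + 14)/6 = 54/6 = 9
te_E = (12 + 4·14 + 16)/6 = 84/6 = 14

Forward pass:
ES_A = 0; EF_A = 12
ES_B = 12; EF_B = 12+13 = 25
ES_C = 12; EF_C = 12+7 = 19
ES_D = 25; EF_D = 25+9 = 34
ES_E = max(EF_C=19, EF_D=34) = 34; EF_E = 34+14 = 48
Expected project duration μ = 48 hours. Critical path: A → B → D → E.

Backward pass:
LF_E = 48; LS_E = 48−14 = 34
LF_D = LS_E = 34; LS_D = 34−9 = 25
LF_C = LS_E = 34; LS_C = 34−7 = 27
LF_B = LS_D = 25; LS_B = 25−13 = 12
LF_A = min(LS_B=12, LS_C=27) = 12; LS_A = 12−12 = 0
Slack_C = LS_C − ES_C = 27 − 12 = 15

15 hours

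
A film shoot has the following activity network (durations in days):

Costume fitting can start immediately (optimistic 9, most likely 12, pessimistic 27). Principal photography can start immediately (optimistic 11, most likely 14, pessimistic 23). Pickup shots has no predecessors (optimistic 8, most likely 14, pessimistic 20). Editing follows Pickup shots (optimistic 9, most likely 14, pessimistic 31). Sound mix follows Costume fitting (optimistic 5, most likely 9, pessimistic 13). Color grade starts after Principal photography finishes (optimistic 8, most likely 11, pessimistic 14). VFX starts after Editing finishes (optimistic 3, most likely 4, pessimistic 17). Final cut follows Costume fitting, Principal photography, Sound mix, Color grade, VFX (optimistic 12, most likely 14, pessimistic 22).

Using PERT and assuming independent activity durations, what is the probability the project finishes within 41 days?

te_Costume fitting = (9 + 4·12 + 27)/6 = 84/6 = 14; σ²_Costume fitting = ((27−9)/6)² = 9.000
te_Principal photography = (11 + 4·14 + 23)/6 = 90/6 = 15; σ²_Principal photography = ((23−11)/6)² = 4.000
te_Pickup shots = (8 + 4·14 + 20)/6 = 84/6 = 14; σ²_Pickup shots = ((20−8)/6)² = 4.000
te_Editing = (9 + 4·14 + 31)/6 = 96/6 = 16; σ²_Editing = ((31−9)/6)² = 13.444
te_Sound mix = (5 + 4·9 + 13)/6 = 54/6 = 9; σ²_Sound mix = ((13−5)/6)² = 1.778
te_Color grade = (8 + 4·11 + 14)/6 = 66/6 = 11; σ²_Color grade = ((14−8)/6)² = 1.000
te_VFX = (3 + 4·4 + 17)/6 = 36/6 = 6; σ²_VFX = ((17−3)/6)² = 5.444
te_Final cut = (12 + 4·14 + 22)/6 = 90/6 = 15; σ²_Final cut = ((22−12)/6)² = 2.778

Forward pass:
ES_Costume fitting = 0; EF_Costume fitting = 14
ES_Principal photography = 0; EF_Principal photography = 15
ES_Pickup shots = 0; EF_Pickup shots = 14
ES_Editing = 14; EF_Editing = 14+16 = 30
ES_Sound mix = 14; EF_Sound mix = 14+9 = 23
ES_Color grade = 15; EF_Color grade = 15+11 = 26
ES_VFX = 30; EF_VFX = 30+6 = 36
ES_Final cut = max(EF_Costume fitting=14, EF_Principal photography=15, EF_Sound mix=23, EF_Color grade=26, EF_VFX=36) = 36; EF_Final cut = 36+15 = 51
Expected project duration μ = 51 days. Critical path: Pickup shots → Editing → VFX → Final cut.

Variance along critical path = 4.000 + 13.444 + 5.444 + 2.778 = 25.667; σ = √25.667 = 5.066 days.
Z = (41 − 51) / 5.066 = -1.974
P(T ≤ 41) = Φ(-1.974) ≈ 0.024

0.024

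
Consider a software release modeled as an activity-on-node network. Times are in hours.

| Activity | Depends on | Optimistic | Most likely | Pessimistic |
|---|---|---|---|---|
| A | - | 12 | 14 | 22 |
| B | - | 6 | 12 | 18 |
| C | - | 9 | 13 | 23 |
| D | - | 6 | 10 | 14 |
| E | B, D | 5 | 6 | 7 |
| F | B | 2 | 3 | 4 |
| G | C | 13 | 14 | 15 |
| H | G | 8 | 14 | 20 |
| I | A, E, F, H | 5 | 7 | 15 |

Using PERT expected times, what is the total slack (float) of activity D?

26 hours

te_A = (12 + 4·14 + 22)/6 = 90/6 = 15
te_B = (6 + 4·12 + 18)/6 = 72/6 = 12
te_C = (9 + 4·13 + 23)/6 = 84/6 = 14
te_D = (6 + 4·10 + 14)/6 = 60/6 = 10
te_E = (5 + 4·6 + 7)/6 = 36/6 = 6
te_F = (2 + 4·3 + 4)/6 = 18/6 = 3
te_G = (13 + 4·14 + 15)/6 = 84/6 = 14
te_H = (8 + 4·14 + 20)/6 = 84/6 = 14
te_I = (5 + 4·7 + 15)/6 = 48/6 = 8

Forward pass:
ES_A = 0; EF_A = 15
ES_B = 0; EF_B = 12
ES_C = 0; EF_C = 14
ES_D = 0; EF_D = 10
ES_E = max(EF_B=12, EF_D=10) = 12; EF_E = 12+6 = 18
ES_F = 12; EF_F = 12+3 = 15
ES_G = 14; EF_G = 14+14 = 28
ES_H = 28; EF_H = 28+14 = 42
ES_I = max(EF_A=15, EF_E=18, EF_F=15, EF_H=42) = 42; EF_I = 42+8 = 50
Expected project duration μ = 50 hours. Critical path: C → G → H → I.

Backward pass:
LF_I = 50; LS_I = 50−8 = 42
LF_H = LS_I = 42; LS_H = 42−14 = 28
LF_G = LS_H = 28; LS_G = 28−14 = 14
LF_F = LS_I = 42; LS_F = 42−3 = 39
LF_E = LS_I = 42; LS_E = 42−6 = 36
LF_D = LS_E = 36; LS_D = 36−10 = 26
LF_C = LS_G = 14; LS_C = 14−14 = 0
LF_B = min(LS_E=36, LS_F=39) = 36; LS_B = 36−12 = 24
LF_A = LS_I = 42; LS_A = 42−15 = 27
Slack_D = LS_D − ES_D = 26 − 0 = 26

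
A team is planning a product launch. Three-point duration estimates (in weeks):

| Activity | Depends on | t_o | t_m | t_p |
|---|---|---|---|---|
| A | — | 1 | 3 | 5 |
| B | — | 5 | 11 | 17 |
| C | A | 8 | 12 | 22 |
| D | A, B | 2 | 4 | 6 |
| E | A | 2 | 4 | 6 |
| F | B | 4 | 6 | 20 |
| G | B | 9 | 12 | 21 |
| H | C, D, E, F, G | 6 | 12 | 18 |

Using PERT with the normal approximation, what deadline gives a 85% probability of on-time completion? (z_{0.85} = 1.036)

te_A = (1 + 4·3 + 5)/6 = 18/6 = 3; σ²_A = ((5−1)/6)² = 0.444
te_B = (5 + 4·11 + 17)/6 = 66/6 = 11; σ²_B = ((17−5)/6)² = 4.000
te_C = (8 + 4·12 + 22)/6 = 78/6 = 13; σ²_C = ((22−8)/6)² = 5.444
te_D = (2 + 4·4 + 6)/6 = 24/6 = 4; σ²_D = ((6−2)/6)² = 0.444
te_E = (2 + 4·4 + 6)/6 = 24/6 = 4; σ²_E = ((6−2)/6)² = 0.444
te_F = (4 + 4·6 + 20)/6 = 48/6 = 8; σ²_F = ((20−4)/6)² = 7.111
te_G = (9 + 4·12 + 21)/6 = 78/6 = 13; σ²_G = ((21−9)/6)² = 4.000
te_H = (6 + 4·12 + 18)/6 = 72/6 = 12; σ²_H = ((18−6)/6)² = 4.000

Forward pass:
ES_A = 0; EF_A = 3
ES_B = 0; EF_B = 11
ES_C = 3; EF_C = 3+13 = 16
ES_D = max(EF_A=3, EF_B=11) = 11; EF_D = 11+4 = 15
ES_E = 3; EF_E = 3+4 = 7
ES_F = 11; EF_F = 11+8 = 19
ES_G = 11; EF_G = 11+13 = 24
ES_H = max(EF_C=16, EF_D=15, EF_E=7, EF_F=19, EF_G=24) = 24; EF_H = 24+12 = 36
Expected project duration μ = 36 weeks. Critical path: B → G → H.

Variance along critical path = 4.000 + 4.000 + 4.000 = 12.000; σ = 3.464 weeks.
D = μ + z·σ = 36 + 1.036·3.464 = 39.6 weeks

39.6 weeks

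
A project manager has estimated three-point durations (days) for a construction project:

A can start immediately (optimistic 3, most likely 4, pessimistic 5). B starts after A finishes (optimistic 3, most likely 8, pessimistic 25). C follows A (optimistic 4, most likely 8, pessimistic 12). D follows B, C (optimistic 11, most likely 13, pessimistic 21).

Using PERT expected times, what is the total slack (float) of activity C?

te_A = (3 + 4·4 + 5)/6 = 24/6 = 4
te_B = (3 + 4·8 + 25)/6 = 60/6 = 10
te_C = (4 + 4·8 + 12)/6 = 48/6 = 8
te_D = (11 + 4·13 + 21)/6 = 84/6 = 14

Forward pass:
ES_A = 0; EF_A = 4
ES_B = 4; EF_B = 4+10 = 14
ES_C = 4; EF_C = 4+8 = 12
ES_D = max(EF_B=14, EF_C=12) = 14; EF_D = 14+14 = 28
Expected project duration μ = 28 days. Critical path: A → B → D.

Backward pass:
LF_D = 28; LS_D = 28−14 = 14
LF_C = LS_D = 14; LS_C = 14−8 = 6
LF_B = LS_D = 14; LS_B = 14−10 = 4
LF_A = min(LS_B=4, LS_C=6) = 4; LS_A = 4−4 = 0
Slack_C = LS_C − ES_C = 6 − 4 = 2

2 days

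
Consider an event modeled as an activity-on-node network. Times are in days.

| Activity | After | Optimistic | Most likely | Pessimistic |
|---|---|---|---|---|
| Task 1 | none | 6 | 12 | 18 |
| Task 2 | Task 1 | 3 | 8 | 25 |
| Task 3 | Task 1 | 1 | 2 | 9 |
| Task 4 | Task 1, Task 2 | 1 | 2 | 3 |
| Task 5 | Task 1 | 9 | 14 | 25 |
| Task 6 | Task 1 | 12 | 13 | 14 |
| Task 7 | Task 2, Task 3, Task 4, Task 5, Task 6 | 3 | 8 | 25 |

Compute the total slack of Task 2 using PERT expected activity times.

3 days

te_Task 1 = (6 + 4·12 + 18)/6 = 72/6 = 12
te_Task 2 = (3 + 4·8 + 25)/6 = 60/6 = 10
te_Task 3 = (1 + 4·2 + 9)/6 = 18/6 = 3
te_Task 4 = (1 + 4·2 + 3)/6 = 12/6 = 2
te_Task 5 = (9 + 4·14 + 25)/6 = 90/6 = 15
te_Task 6 = (12 + 4·13 + 14)/6 = 78/6 = 13
te_Task 7 = (3 + 4·8 + 25)/6 = 60/6 = 10

Forward pass:
ES_Task 1 = 0; EF_Task 1 = 12
ES_Task 2 = 12; EF_Task 2 = 12+10 = 22
ES_Task 3 = 12; EF_Task 3 = 12+3 = 15
ES_Task 4 = max(EF_Task 1=12, EF_Task 2=22) = 22; EF_Task 4 = 22+2 = 24
ES_Task 5 = 12; EF_Task 5 = 12+15 = 27
ES_Task 6 = 12; EF_Task 6 = 12+13 = 25
ES_Task 7 = max(EF_Task 2=22, EF_Task 3=15, EF_Task 4=24, EF_Task 5=27, EF_Task 6=25) = 27; EF_Task 7 = 27+10 = 37
Expected project duration μ = 37 days. Critical path: Task 1 → Task 5 → Task 7.

Backward pass:
LF_Task 7 = 37; LS_Task 7 = 37−10 = 27
LF_Task 6 = LS_Task 7 = 27; LS_Task 6 = 27−13 = 14
LF_Task 5 = LS_Task 7 = 27; LS_Task 5 = 27−15 = 12
LF_Task 4 = LS_Task 7 = 27; LS_Task 4 = 27−2 = 25
LF_Task 3 = LS_Task 7 = 27; LS_Task 3 = 27−3 = 24
LF_Task 2 = min(LS_Task 4=25, LS_Task 7=27) = 25; LS_Task 2 = 25−10 = 15
LF_Task 1 = min(LS_Task 2=15, LS_Task 3=24, LS_Task 4=25, LS_Task 5=12, LS_Task 6=14) = 12; LS_Task 1 = 12−12 = 0
Slack_Task 2 = LS_Task 2 − ES_Task 2 = 15 − 12 = 3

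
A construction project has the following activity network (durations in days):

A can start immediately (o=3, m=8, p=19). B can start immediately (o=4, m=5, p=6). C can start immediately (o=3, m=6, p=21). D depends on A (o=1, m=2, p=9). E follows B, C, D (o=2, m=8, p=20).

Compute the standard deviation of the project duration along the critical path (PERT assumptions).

te_A = (3 + 4·8 + 19)/6 = 54/6 = 9; σ²_A = ((19−3)/6)² = 7.111
te_B = (4 + 4·5 + 6)/6 = 30/6 = 5; σ²_B = ((6−4)/6)² = 0.111
te_C = (3 + 4·6 + 21)/6 = 48/6 = 8; σ²_C = ((21−3)/6)² = 9.000
te_D = (1 + 4·2 + 9)/6 = 18/6 = 3; σ²_D = ((9−1)/6)² = 1.778
te_E = (2 + 4·8 + 20)/6 = 54/6 = 9; σ²_E = ((20−2)/6)² = 9.000

Forward pass:
ES_A = 0; EF_A = 9
ES_B = 0; EF_B = 5
ES_C = 0; EF_C = 8
ES_D = 9; EF_D = 9+3 = 12
ES_E = max(EF_B=5, EF_C=8, EF_D=12) = 12; EF_E = 12+9 = 21
Expected project duration μ = 21 days. Critical path: A → D → E.

Variance along critical path = 7.111 + 1.778 + 9.000 = 17.889
σ = √17.889 = 4.230 days

4.23 days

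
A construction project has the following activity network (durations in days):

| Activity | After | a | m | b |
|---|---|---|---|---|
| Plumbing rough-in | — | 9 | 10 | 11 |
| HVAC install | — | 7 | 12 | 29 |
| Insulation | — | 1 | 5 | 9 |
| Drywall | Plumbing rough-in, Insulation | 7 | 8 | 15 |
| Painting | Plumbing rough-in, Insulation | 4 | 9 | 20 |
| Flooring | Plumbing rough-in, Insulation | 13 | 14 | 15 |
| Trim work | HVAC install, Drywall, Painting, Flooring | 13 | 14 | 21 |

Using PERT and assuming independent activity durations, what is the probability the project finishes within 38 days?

0.240

te_Plumbing rough-in = (9 + 4·10 + 11)/6 = 60/6 = 10; σ²_Plumbing rough-in = ((11−9)/6)² = 0.111
te_HVAC install = (7 + 4·12 + 29)/6 = 84/6 = 14; σ²_HVAC install = ((29−7)/6)² = 13.444
te_Insulation = (1 + 4·5 + 9)/6 = 30/6 = 5; σ²_Insulation = ((9−1)/6)² = 1.778
te_Drywall = (7 + 4·8 + 15)/6 = 54/6 = 9; σ²_Drywall = ((15−7)/6)² = 1.778
te_Painting = (4 + 4·9 + 20)/6 = 60/6 = 10; σ²_Painting = ((20−4)/6)² = 7.111
te_Flooring = (13 + 4·14 + 15)/6 = 84/6 = 14; σ²_Flooring = ((15−13)/6)² = 0.111
te_Trim work = (13 + 4·14 + 21)/6 = 90/6 = 15; σ²_Trim work = ((21−13)/6)² = 1.778

Forward pass:
ES_Plumbing rough-in = 0; EF_Plumbing rough-in = 10
ES_HVAC install = 0; EF_HVAC install = 14
ES_Insulation = 0; EF_Insulation = 5
ES_Drywall = max(EF_Plumbing rough-in=10, EF_Insulation=5) = 10; EF_Drywall = 10+9 = 19
ES_Painting = max(EF_Plumbing rough-in=10, EF_Insulation=5) = 10; EF_Painting = 10+10 = 20
ES_Flooring = max(EF_Plumbing rough-in=10, EF_Insulation=5) = 10; EF_Flooring = 10+14 = 24
ES_Trim work = max(EF_HVAC install=14, EF_Drywall=19, EF_Painting=20, EF_Flooring=24) = 24; EF_Trim work = 24+15 = 39
Expected project duration μ = 39 days. Critical path: Plumbing rough-in → Flooring → Trim work.

Variance along critical path = 0.111 + 0.111 + 1.778 = 2.000; σ = √2.000 = 1.414 days.
Z = (38 − 39) / 1.414 = -0.707
P(T ≤ 38) = Φ(-0.707) ≈ 0.240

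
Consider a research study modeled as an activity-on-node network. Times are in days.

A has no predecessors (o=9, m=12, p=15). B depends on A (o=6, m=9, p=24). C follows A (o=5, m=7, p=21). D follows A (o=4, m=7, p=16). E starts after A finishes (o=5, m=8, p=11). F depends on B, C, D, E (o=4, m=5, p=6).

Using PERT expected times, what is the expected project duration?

28 days

te_A = (9 + 4·12 + 15)/6 = 72/6 = 12
te_B = (6 + 4·9 + 24)/6 = 66/6 = 11
te_C = (5 + 4·7 + 21)/6 = 54/6 = 9
te_D = (4 + 4·7 + 16)/6 = 48/6 = 8
te_E = (5 + 4·8 + 11)/6 = 48/6 = 8
te_F = (4 + 4·5 + 6)/6 = 30/6 = 5

Forward pass:
ES_A = 0; EF_A = 12
ES_B = 12; EF_B = 12+11 = 23
ES_C = 12; EF_C = 12+9 = 21
ES_D = 12; EF_D = 12+8 = 20
ES_E = 12; EF_E = 12+8 = 20
ES_F = max(EF_B=23, EF_C=21, EF_D=20, EF_E=20) = 23; EF_F = 23+5 = 28
Expected project duration μ = 28 days. Critical path: A → B → F.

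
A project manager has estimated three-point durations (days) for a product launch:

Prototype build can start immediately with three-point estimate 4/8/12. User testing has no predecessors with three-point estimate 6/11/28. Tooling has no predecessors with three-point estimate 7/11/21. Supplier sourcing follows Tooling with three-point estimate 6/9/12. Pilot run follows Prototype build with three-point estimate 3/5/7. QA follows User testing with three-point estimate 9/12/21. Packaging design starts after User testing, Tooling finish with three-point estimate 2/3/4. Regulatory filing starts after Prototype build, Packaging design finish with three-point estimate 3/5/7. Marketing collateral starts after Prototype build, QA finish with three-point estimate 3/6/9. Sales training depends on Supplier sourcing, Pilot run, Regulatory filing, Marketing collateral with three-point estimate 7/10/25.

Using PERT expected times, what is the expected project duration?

44 days

te_Prototype build = (4 + 4·8 + 12)/6 = 48/6 = 8
te_User testing = (6 + 4·11 + 28)/6 = 78/6 = 13
te_Tooling = (7 + 4·11 + 21)/6 = 72/6 = 12
te_Supplier sourcing = (6 + 4·9 + 12)/6 = 54/6 = 9
te_Pilot run = (3 + 4·5 + 7)/6 = 30/6 = 5
te_QA = (9 + 4·12 + 21)/6 = 78/6 = 13
te_Packaging design = (2 + 4·3 + 4)/6 = 18/6 = 3
te_Regulatory filing = (3 + 4·5 + 7)/6 = 30/6 = 5
te_Marketing collateral = (3 + 4·6 + 9)/6 = 36/6 = 6
te_Sales training = (7 + 4·10 + 25)/6 = 72/6 = 12

Forward pass:
ES_Prototype build = 0; EF_Prototype build = 8
ES_User testing = 0; EF_User testing = 13
ES_Tooling = 0; EF_Tooling = 12
ES_Supplier sourcing = 12; EF_Supplier sourcing = 12+9 = 21
ES_Pilot run = 8; EF_Pilot run = 8+5 = 13
ES_QA = 13; EF_QA = 13+13 = 26
ES_Packaging design = max(EF_User testing=13, EF_Tooling=12) = 13; EF_Packaging design = 13+3 = 16
ES_Regulatory filing = max(EF_Prototype build=8, EF_Packaging design=16) = 16; EF_Regulatory filing = 16+5 = 21
ES_Marketing collateral = max(EF_Prototype build=8, EF_QA=26) = 26; EF_Marketing collateral = 26+6 = 32
ES_Sales training = max(EF_Supplier sourcing=21, EF_Pilot run=13, EF_Regulatory filing=21, EF_Marketing collateral=32) = 32; EF_Sales training = 32+12 = 44
Expected project duration μ = 44 days. Critical path: User testing → QA → Marketing collateral → Sales training.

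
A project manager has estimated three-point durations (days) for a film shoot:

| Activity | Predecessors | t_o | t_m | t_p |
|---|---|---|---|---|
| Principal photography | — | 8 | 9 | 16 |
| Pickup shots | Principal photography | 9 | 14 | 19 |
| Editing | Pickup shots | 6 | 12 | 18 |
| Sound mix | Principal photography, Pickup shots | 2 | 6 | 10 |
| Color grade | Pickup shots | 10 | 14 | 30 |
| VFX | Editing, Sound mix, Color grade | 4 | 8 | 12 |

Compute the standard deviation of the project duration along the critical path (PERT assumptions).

4.18 days

te_Principal photography = (8 + 4·9 + 16)/6 = 60/6 = 10; σ²_Principal photography = ((16−8)/6)² = 1.778
te_Pickup shots = (9 + 4·14 + 19)/6 = 84/6 = 14; σ²_Pickup shots = ((19−9)/6)² = 2.778
te_Editing = (6 + 4·12 + 18)/6 = 72/6 = 12; σ²_Editing = ((18−6)/6)² = 4.000
te_Sound mix = (2 + 4·6 + 10)/6 = 36/6 = 6; σ²_Sound mix = ((10−2)/6)² = 1.778
te_Color grade = (10 + 4·14 + 30)/6 = 96/6 = 16; σ²_Color grade = ((30−10)/6)² = 11.111
te_VFX = (4 + 4·8 + 12)/6 = 48/6 = 8; σ²_VFX = ((12−4)/6)² = 1.778

Forward pass:
ES_Principal photography = 0; EF_Principal photography = 10
ES_Pickup shots = 10; EF_Pickup shots = 10+14 = 24
ES_Editing = 24; EF_Editing = 24+12 = 36
ES_Sound mix = max(EF_Principal photography=10, EF_Pickup shots=24) = 24; EF_Sound mix = 24+6 = 30
ES_Color grade = 24; EF_Color grade = 24+16 = 40
ES_VFX = max(EF_Editing=36, EF_Sound mix=30, EF_Color grade=40) = 40; EF_VFX = 40+8 = 48
Expected project duration μ = 48 days. Critical path: Principal photography → Pickup shots → Color grade → VFX.

Variance along critical path = 1.778 + 2.778 + 11.111 + 1.778 = 17.444
σ = √17.444 = 4.177 days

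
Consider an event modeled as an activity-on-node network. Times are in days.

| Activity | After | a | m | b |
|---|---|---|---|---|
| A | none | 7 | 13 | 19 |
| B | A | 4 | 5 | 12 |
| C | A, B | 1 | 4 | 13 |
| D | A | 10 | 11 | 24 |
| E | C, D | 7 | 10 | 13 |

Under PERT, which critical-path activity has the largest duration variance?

te_A = (7 + 4·13 + 19)/6 = 78/6 = 13; σ²_A = ((19−7)/6)² = 4.000
te_B = (4 + 4·5 + 12)/6 = 36/6 = 6; σ²_B = ((12−4)/6)² = 1.778
te_C = (1 + 4·4 + 13)/6 = 30/6 = 5; σ²_C = ((13−1)/6)² = 4.000
te_D = (10 + 4·11 + 24)/6 = 78/6 = 13; σ²_D = ((24−10)/6)² = 5.444
te_E = (7 + 4·10 + 13)/6 = 60/6 = 10; σ²_E = ((13−7)/6)² = 1.000

Forward pass:
ES_A = 0; EF_A = 13
ES_B = 13; EF_B = 13+6 = 19
ES_C = max(EF_A=13, EF_B=19) = 19; EF_C = 19+5 = 24
ES_D = 13; EF_D = 13+13 = 26
ES_E = max(EF_C=24, EF_D=26) = 26; EF_E = 26+10 = 36
Expected project duration μ = 36 days. Critical path: A → D → E.

Variances on critical path: σ²_A=4.000, σ²_D=5.444, σ²_E=1.000.
Largest is σ²_D = 5.444.

D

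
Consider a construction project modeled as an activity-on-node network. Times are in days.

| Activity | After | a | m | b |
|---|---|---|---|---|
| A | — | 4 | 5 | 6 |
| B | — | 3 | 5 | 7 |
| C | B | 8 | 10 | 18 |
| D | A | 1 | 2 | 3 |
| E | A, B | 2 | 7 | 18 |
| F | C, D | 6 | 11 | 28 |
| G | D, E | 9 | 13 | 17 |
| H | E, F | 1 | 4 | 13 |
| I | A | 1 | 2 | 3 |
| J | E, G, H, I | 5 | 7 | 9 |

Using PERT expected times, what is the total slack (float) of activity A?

te_A = (4 + 4·5 + 6)/6 = 30/6 = 5
te_B = (3 + 4·5 + 7)/6 = 30/6 = 5
te_C = (8 + 4·10 + 18)/6 = 66/6 = 11
te_D = (1 + 4·2 + 3)/6 = 12/6 = 2
te_E = (2 + 4·7 + 18)/6 = 48/6 = 8
te_F = (6 + 4·11 + 28)/6 = 78/6 = 13
te_G = (9 + 4·13 + 17)/6 = 78/6 = 13
te_H = (1 + 4·4 + 13)/6 = 30/6 = 5
te_I = (1 + 4·2 + 3)/6 = 12/6 = 2
te_J = (5 + 4·7 + 9)/6 = 42/6 = 7

Forward pass:
ES_A = 0; EF_A = 5
ES_B = 0; EF_B = 5
ES_C = 5; EF_C = 5+11 = 16
ES_D = 5; EF_D = 5+2 = 7
ES_E = max(EF_A=5, EF_B=5) = 5; EF_E = 5+8 = 13
ES_F = max(EF_C=16, EF_D=7) = 16; EF_F = 16+13 = 29
ES_G = max(EF_D=7, EF_E=13) = 13; EF_G = 13+13 = 26
ES_H = max(EF_E=13, EF_F=29) = 29; EF_H = 29+5 = 34
ES_I = 5; EF_I = 5+2 = 7
ES_J = max(EF_E=13, EF_G=26, EF_H=34, EF_I=7) = 34; EF_J = 34+7 = 41
Expected project duration μ = 41 days. Critical path: B → C → F → H → J.

Backward pass:
LF_J = 41; LS_J = 41−7 = 34
LF_I = LS_J = 34; LS_I = 34−2 = 32
LF_H = LS_J = 34; LS_H = 34−5 = 29
LF_G = LS_J = 34; LS_G = 34−13 = 21
LF_F = LS_H = 29; LS_F = 29−13 = 16
LF_E = min(LS_G=21, LS_H=29, LS_J=34) = 21; LS_E = 21−8 = 13
LF_D = min(LS_F=16, LS_G=21) = 16; LS_D = 16−2 = 14
LF_C = LS_F = 16; LS_C = 16−11 = 5
LF_B = min(LS_C=5, LS_E=13) = 5; LS_B = 5−5 = 0
LF_A = min(LS_D=14, LS_E=13, LS_I=32) = 13; LS_A = 13−5 = 8
Slack_A = LS_A − ES_A = 8 − 0 = 8

8 days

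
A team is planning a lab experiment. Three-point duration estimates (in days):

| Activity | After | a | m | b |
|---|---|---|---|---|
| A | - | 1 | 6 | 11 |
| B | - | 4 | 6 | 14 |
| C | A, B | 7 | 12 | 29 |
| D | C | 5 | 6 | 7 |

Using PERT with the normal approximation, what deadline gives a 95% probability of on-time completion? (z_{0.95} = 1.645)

33.6 days

te_A = (1 + 4·6 + 11)/6 = 36/6 = 6; σ²_A = ((11−1)/6)² = 2.778
te_B = (4 + 4·6 + 14)/6 = 42/6 = 7; σ²_B = ((14−4)/6)² = 2.778
te_C = (7 + 4·12 + 29)/6 = 84/6 = 14; σ²_C = ((29−7)/6)² = 13.444
te_D = (5 + 4·6 + 7)/6 = 36/6 = 6; σ²_D = ((7−5)/6)² = 0.111

Forward pass:
ES_A = 0; EF_A = 6
ES_B = 0; EF_B = 7
ES_C = max(EF_A=6, EF_B=7) = 7; EF_C = 7+14 = 21
ES_D = 21; EF_D = 21+6 = 27
Expected project duration μ = 27 days. Critical path: B → C → D.

Variance along critical path = 2.778 + 13.444 + 0.111 = 16.333; σ = 4.041 days.
D = μ + z·σ = 27 + 1.645·4.041 = 33.6 days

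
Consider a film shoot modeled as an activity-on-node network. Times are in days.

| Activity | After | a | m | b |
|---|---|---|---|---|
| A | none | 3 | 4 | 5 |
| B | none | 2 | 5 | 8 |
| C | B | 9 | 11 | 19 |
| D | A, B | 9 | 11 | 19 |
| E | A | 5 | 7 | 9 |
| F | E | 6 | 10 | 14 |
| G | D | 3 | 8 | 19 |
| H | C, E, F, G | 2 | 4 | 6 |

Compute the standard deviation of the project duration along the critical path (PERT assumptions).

te_A = (3 + 4·4 + 5)/6 = 24/6 = 4; σ²_A = ((5−3)/6)² = 0.111
te_B = (2 + 4·5 + 8)/6 = 30/6 = 5; σ²_B = ((8−2)/6)² = 1.000
te_C = (9 + 4·11 + 19)/6 = 72/6 = 12; σ²_C = ((19−9)/6)² = 2.778
te_D = (9 + 4·11 + 19)/6 = 72/6 = 12; σ²_D = ((19−9)/6)² = 2.778
te_E = (5 + 4·7 + 9)/6 = 42/6 = 7; σ²_E = ((9−5)/6)² = 0.444
te_F = (6 + 4·10 + 14)/6 = 60/6 = 10; σ²_F = ((14−6)/6)² = 1.778
te_G = (3 + 4·8 + 19)/6 = 54/6 = 9; σ²_G = ((19−3)/6)² = 7.111
te_H = (2 + 4·4 + 6)/6 = 24/6 = 4; σ²_H = ((6−2)/6)² = 0.444

Forward pass:
ES_A = 0; EF_A = 4
ES_B = 0; EF_B = 5
ES_C = 5; EF_C = 5+12 = 17
ES_D = max(EF_A=4, EF_B=5) = 5; EF_D = 5+12 = 17
ES_E = 4; EF_E = 4+7 = 11
ES_F = 11; EF_F = 11+10 = 21
ES_G = 17; EF_G = 17+9 = 26
ES_H = max(EF_C=17, EF_E=11, EF_F=21, EF_G=26) = 26; EF_H = 26+4 = 30
Expected project duration μ = 30 days. Critical path: B → D → G → H.

Variance along critical path = 1.000 + 2.778 + 7.111 + 0.444 = 11.333
σ = √11.333 = 3.367 days

3.37 days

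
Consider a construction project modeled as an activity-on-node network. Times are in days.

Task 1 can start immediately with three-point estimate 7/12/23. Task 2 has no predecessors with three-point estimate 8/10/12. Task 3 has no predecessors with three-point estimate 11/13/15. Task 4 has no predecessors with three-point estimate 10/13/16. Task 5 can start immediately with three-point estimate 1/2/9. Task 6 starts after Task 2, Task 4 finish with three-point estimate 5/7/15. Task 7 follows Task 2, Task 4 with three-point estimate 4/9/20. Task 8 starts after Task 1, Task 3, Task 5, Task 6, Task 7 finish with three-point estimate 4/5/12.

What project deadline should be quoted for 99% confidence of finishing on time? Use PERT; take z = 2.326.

36.3 days

te_Task 1 = (7 + 4·12 + 23)/6 = 78/6 = 13; σ²_Task 1 = ((23−7)/6)² = 7.111
te_Task 2 = (8 + 4·10 + 12)/6 = 60/6 = 10; σ²_Task 2 = ((12−8)/6)² = 0.444
te_Task 3 = (11 + 4·13 + 15)/6 = 78/6 = 13; σ²_Task 3 = ((15−11)/6)² = 0.444
te_Task 4 = (10 + 4·13 + 16)/6 = 78/6 = 13; σ²_Task 4 = ((16−10)/6)² = 1.000
te_Task 5 = (1 + 4·2 + 9)/6 = 18/6 = 3; σ²_Task 5 = ((9−1)/6)² = 1.778
te_Task 6 = (5 + 4·7 + 15)/6 = 48/6 = 8; σ²_Task 6 = ((15−5)/6)² = 2.778
te_Task 7 = (4 + 4·9 + 20)/6 = 60/6 = 10; σ²_Task 7 = ((20−4)/6)² = 7.111
te_Task 8 = (4 + 4·5 + 12)/6 = 36/6 = 6; σ²_Task 8 = ((12−4)/6)² = 1.778

Forward pass:
ES_Task 1 = 0; EF_Task 1 = 13
ES_Task 2 = 0; EF_Task 2 = 10
ES_Task 3 = 0; EF_Task 3 = 13
ES_Task 4 = 0; EF_Task 4 = 13
ES_Task 5 = 0; EF_Task 5 = 3
ES_Task 6 = max(EF_Task 2=10, EF_Task 4=13) = 13; EF_Task 6 = 13+8 = 21
ES_Task 7 = max(EF_Task 2=10, EF_Task 4=13) = 13; EF_Task 7 = 13+10 = 23
ES_Task 8 = max(EF_Task 1=13, EF_Task 3=13, EF_Task 5=3, EF_Task 6=21, EF_Task 7=23) = 23; EF_Task 8 = 23+6 = 29
Expected project duration μ = 29 days. Critical path: Task 4 → Task 7 → Task 8.

Variance along critical path = 1.000 + 7.111 + 1.778 = 9.889; σ = 3.145 days.
D = μ + z·σ = 29 + 2.326·3.145 = 36.3 days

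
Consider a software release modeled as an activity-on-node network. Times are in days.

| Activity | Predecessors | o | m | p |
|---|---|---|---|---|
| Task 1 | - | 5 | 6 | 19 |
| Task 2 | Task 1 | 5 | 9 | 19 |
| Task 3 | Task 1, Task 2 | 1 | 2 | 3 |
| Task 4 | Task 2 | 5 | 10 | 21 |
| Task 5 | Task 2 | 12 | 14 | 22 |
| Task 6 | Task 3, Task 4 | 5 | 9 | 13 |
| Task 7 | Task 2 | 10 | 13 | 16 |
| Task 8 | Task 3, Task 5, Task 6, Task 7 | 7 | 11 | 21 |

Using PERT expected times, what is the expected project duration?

50 days

te_Task 1 = (5 + 4·6 + 19)/6 = 48/6 = 8
te_Task 2 = (5 + 4·9 + 19)/6 = 60/6 = 10
te_Task 3 = (1 + 4·2 + 3)/6 = 12/6 = 2
te_Task 4 = (5 + 4·10 + 21)/6 = 66/6 = 11
te_Task 5 = (12 + 4·14 + 22)/6 = 90/6 = 15
te_Task 6 = (5 + 4·9 + 13)/6 = 54/6 = 9
te_Task 7 = (10 + 4·13 + 16)/6 = 78/6 = 13
te_Task 8 = (7 + 4·11 + 21)/6 = 72/6 = 12

Forward pass:
ES_Task 1 = 0; EF_Task 1 = 8
ES_Task 2 = 8; EF_Task 2 = 8+10 = 18
ES_Task 3 = max(EF_Task 1=8, EF_Task 2=18) = 18; EF_Task 3 = 18+2 = 20
ES_Task 4 = 18; EF_Task 4 = 18+11 = 29
ES_Task 5 = 18; EF_Task 5 = 18+15 = 33
ES_Task 6 = max(EF_Task 3=20, EF_Task 4=29) = 29; EF_Task 6 = 29+9 = 38
ES_Task 7 = 18; EF_Task 7 = 18+13 = 31
ES_Task 8 = max(EF_Task 3=20, EF_Task 5=33, EF_Task 6=38, EF_Task 7=31) = 38; EF_Task 8 = 38+12 = 50
Expected project duration μ = 50 days. Critical path: Task 1 → Task 2 → Task 4 → Task 6 → Task 8.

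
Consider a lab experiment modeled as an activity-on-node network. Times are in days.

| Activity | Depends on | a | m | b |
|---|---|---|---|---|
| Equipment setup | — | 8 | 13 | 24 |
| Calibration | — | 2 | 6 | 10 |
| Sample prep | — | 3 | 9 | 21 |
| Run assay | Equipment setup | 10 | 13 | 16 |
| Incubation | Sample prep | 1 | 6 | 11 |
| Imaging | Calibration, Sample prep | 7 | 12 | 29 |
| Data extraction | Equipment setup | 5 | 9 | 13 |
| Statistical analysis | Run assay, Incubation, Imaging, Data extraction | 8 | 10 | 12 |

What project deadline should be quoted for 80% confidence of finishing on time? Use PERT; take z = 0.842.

te_Equipment setup = (8 + 4·13 + 24)/6 = 84/6 = 14; σ²_Equipment setup = ((24−8)/6)² = 7.111
te_Calibration = (2 + 4·6 + 10)/6 = 36/6 = 6; σ²_Calibration = ((10−2)/6)² = 1.778
te_Sample prep = (3 + 4·9 + 21)/6 = 60/6 = 10; σ²_Sample prep = ((21−3)/6)² = 9.000
te_Run assay = (10 + 4·13 + 16)/6 = 78/6 = 13; σ²_Run assay = ((16−10)/6)² = 1.000
te_Incubation = (1 + 4·6 + 11)/6 = 36/6 = 6; σ²_Incubation = ((11−1)/6)² = 2.778
te_Imaging = (7 + 4·12 + 29)/6 = 84/6 = 14; σ²_Imaging = ((29−7)/6)² = 13.444
te_Data extraction = (5 + 4·9 + 13)/6 = 54/6 = 9; σ²_Data extraction = ((13−5)/6)² = 1.778
te_Statistical analysis = (8 + 4·10 + 12)/6 = 60/6 = 10; σ²_Statistical analysis = ((12−8)/6)² = 0.444

Forward pass:
ES_Equipment setup = 0; EF_Equipment setup = 14
ES_Calibration = 0; EF_Calibration = 6
ES_Sample prep = 0; EF_Sample prep = 10
ES_Run assay = 14; EF_Run assay = 14+13 = 27
ES_Incubation = 10; EF_Incubation = 10+6 = 16
ES_Imaging = max(EF_Calibration=6, EF_Sample prep=10) = 10; EF_Imaging = 10+14 = 24
ES_Data extraction = 14; EF_Data extraction = 14+9 = 23
ES_Statistical analysis = max(EF_Run assay=27, EF_Incubation=16, EF_Imaging=24, EF_Data extraction=23) = 27; EF_Statistical analysis = 27+10 = 37
Expected project duration μ = 37 days. Critical path: Equipment setup → Run assay → Statistical analysis.

Variance along critical path = 7.111 + 1.000 + 0.444 = 8.556; σ = 2.925 days.
D = μ + z·σ = 37 + 0.842·2.925 = 39.5 days

39.5 days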